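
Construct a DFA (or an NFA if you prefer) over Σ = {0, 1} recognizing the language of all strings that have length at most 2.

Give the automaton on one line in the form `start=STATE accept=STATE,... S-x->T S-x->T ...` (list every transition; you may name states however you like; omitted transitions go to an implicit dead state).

We only need to distinguish lengths 0, 1, …, 2, and '>2'. Chain A → B → C → D on every symbol, with D looping. Accepting states: {A, B, C}.
With 4 states:
       0  1 
>* A   B  B 
 * B   C  C 
 * C   D  D 
   D   D  D 
(> = start, * = accepting)

start=A accept=A,B,C A-0->B A-1->B B-0->C B-1->C C-0->D C-1->D D-0->D D-1->D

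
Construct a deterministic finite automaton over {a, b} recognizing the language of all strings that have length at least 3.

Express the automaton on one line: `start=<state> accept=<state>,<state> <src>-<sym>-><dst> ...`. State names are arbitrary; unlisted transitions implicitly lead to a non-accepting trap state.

start=S0 accept=S3,S4 S0-a->S1 S0-b->S1 S1-a->S2 S1-b->S2 S2-a->S3 S2-b->S3 S3-a->S4 S3-b->S4 S4-a->S4 S4-b->S4

Count input length up to 4: every symbol moves from S0 toward S4, which means 'more than 3' and absorbs. Accept from {S3, S4}.
With 5 states:
        a   b  
>  S0   S1  S1 
   S1   S2  S2 
   S2   S3  S3 
 * S3   S4  S4 
 * S4   S4  S4 
(> = start, * = accepting)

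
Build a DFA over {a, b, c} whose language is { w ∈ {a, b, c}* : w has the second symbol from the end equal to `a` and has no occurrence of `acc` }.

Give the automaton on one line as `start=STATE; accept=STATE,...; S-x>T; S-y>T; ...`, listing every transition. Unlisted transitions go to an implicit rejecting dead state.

Run two small machines in parallel and take their product. One (13 states) tracks the last 2 symbols read; the other (4 states) tracks partial matches of the forbidden pattern `acc`. Each combined state is a pair, one component from each; accept when both components accept.
A 22-state machine:
          a    b    c  
>  s0     s1   s2   s3 
   s1     s4   s5   s6 
   s2     s7   s8   s9 
   s3    s10  s11  s12 
 * s4     s4   s5   s6 
 * s5     s7   s8   s9 
 * s6    s10  s11  s13 
   s7     s4   s5   s6 
   s8     s7   s8   s9 
   s9    s10  s11  s12 
   s10    s4   s5   s6 
   s11    s7   s8   s9 
   s12   s10  s11  s12 
   s13   s14  s15  s13 
   s14   s16  s17  s18 
   s15   s19  s20  s21 
   s16   s16  s17  s18 
   s17   s19  s20  s21 
   s18   s14  s15  s13 
   s19   s16  s17  s18 
   s20   s19  s20  s21 
   s21   s14  s15  s13 
(> = start, * = accepting)

start=s0; accept=s4,s5,s6; s0-a>s1; s0-b>s2; s0-c>s3; s1-a>s4; s1-b>s5; s1-c>s6; s2-a>s7; s2-b>s8; s2-c>s9; s3-a>s10; s3-b>s11; s3-c>s12; s4-a>s4; s4-b>s5; s4-c>s6; s5-a>s7; s5-b>s8; s5-c>s9; s6-a>s10; s6-b>s11; s6-c>s13; s7-a>s4; s7-b>s5; s7-c>s6; s8-a>s7; s8-b>s8; s8-c>s9; s9-a>s10; s9-b>s11; s9-c>s12; s10-a>s4; s10-b>s5; s10-c>s6; s11-a>s7; s11-b>s8; s11-c>s9; s12-a>s10; s12-b>s11; s12-c>s12; s13-a>s14; s13-b>s15; s13-c>s13; s14-a>s16; s14-b>s17; s14-c>s18; s15-a>s19; s15-b>s20; s15-c>s21; s16-a>s16; s16-b>s17; s16-c>s18; s17-a>s19; s17-b>s20; s17-c>s21; s18-a>s14; s18-b>s15; s18-c>s13; s19-a>s16; s19-b>s17; s19-c>s18; s20-a>s19; s20-b>s20; s20-c>s21; s21-a>s14; s21-b>s15; s21-c>s13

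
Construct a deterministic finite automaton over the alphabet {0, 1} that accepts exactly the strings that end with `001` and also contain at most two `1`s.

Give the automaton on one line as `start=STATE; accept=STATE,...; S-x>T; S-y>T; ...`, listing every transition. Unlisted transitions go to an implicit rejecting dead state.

start=q0; accept=q6,q8; q0-0>q1; q0-1>q2; q1-0>q3; q1-1>q2; q2-0>q4; q2-1>q5; q3-0>q3; q3-1>q6; q4-0>q7; q4-1>q5; q5-0>q5; q5-1>q5; q6-0>q4; q6-1>q5; q7-0>q7; q7-1>q8; q8-0>q5; q8-1>q5

Handle the two conditions separately and then intersect. The first has 4 states tracking how much of the suffix `001` has currently been matched; the second has 4 states tracking the count of `1`s, saturating at 3. A product state is a pair (one from each), accepting exactly when both do. After merging equivalent states the machine shrinks.
9 states suffice.
        0   1  
>  q0   q1  q2 
   q1   q3  q2 
   q2   q4  q5 
   q3   q3  q6 
   q4   q7  q5 
   q5   q5  q5 
 * q6   q4  q5 
   q7   q7  q8 
 * q8   q5  q5 
(> = start, * = accepting)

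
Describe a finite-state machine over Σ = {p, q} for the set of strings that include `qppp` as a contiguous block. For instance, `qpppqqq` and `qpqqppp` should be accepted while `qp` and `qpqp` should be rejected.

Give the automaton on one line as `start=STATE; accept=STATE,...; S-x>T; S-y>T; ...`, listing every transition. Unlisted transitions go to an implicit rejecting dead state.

start=A; accept=E; A-p>A; A-q>B; B-p>C; B-q>B; C-p>D; C-q>B; D-p>E; D-q>B; E-p>E; E-q>E

States A..D record the length of the longest prefix of `qppp` that matches the current input suffix. Reaching E means `qppp` has been seen, and we stay there forever. Accept from E.
       p  q 
>  A   A  B 
   B   C  B 
   C   D  B 
   D   E  B 
 * E   E  E 
(> = start, * = accepting)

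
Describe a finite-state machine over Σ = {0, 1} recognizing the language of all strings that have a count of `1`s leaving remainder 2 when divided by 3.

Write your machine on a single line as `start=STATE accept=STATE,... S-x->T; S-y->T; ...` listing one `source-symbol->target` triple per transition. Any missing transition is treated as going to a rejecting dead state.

start=A; accept=C; A-0->A; A-1->B; B-0->B; B-1->C; C-0->C; C-1->A

Keep the running count of `1`s modulo 3: each `1` advances along the cycle A → B → C → A while other symbols loop. Accept at C.
       0  1 
>  A   A  B 
   B   B  C 
 * C   C  A 
(> = start, * = accepting)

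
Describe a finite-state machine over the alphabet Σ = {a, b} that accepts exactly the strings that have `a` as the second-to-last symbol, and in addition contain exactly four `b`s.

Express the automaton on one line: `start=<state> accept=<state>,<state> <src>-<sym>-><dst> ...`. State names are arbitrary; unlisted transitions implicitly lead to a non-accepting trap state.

Run two small machines in parallel and take their product. One (7 states) tracks the last 2 symbols read; the other (6 states) tracks the count of `b`s, saturating at 5. Each combined state is a pair, one component from each; accept when both components accept.
23 states suffice.
          a    b  
>  S0     S1   S2 
   S1     S3   S4 
   S2     S5   S6 
   S3     S3   S4 
   S4     S5   S6 
   S5     S7   S8 
   S6     S9  S10 
   S7     S7   S8 
   S8     S9  S10 
   S9    S11  S12 
   S10   S13  S14 
   S11   S11  S12 
   S12   S13  S14 
   S13   S15  S16 
   S14   S17  S18 
   S15   S15  S16 
 * S16   S17  S18 
   S17   S19  S20 
   S18   S21  S18 
 * S19   S19  S20 
   S20   S21  S18 
   S21   S22  S20 
   S22   S22  S20 
(> = start, * = accepting)

start=S0 accept=S16,S19 S0-a->S1 S0-b->S2 S1-a->S3 S1-b->S4 S2-a->S5 S2-b->S6 S3-a->S3 S3-b->S4 S4-a->S5 S4-b->S6 S5-a->S7 S5-b->S8 S6-a->S9 S6-b->S10 S7-a->S7 S7-b->S8 S8-a->S9 S8-b->S10 S9-a->S11 S9-b->S12 S10-a->S13 S10-b->S14 S11-a->S11 S11-b->S12 S12-a->S13 S12-b->S14 S13-a->S15 S13-b->S16 S14-a->S17 S14-b->S18 S15-a->S15 S15-b->S16 S16-a->S17 S16-b->S18 S17-a->S19 S17-b->S20 S18-a->S21 S18-b->S18 S19-a->S19 S19-b->S20 S20-a->S21 S20-b->S18 S21-a->S22 S21-b->S20 S22-a->S22 S22-b->S20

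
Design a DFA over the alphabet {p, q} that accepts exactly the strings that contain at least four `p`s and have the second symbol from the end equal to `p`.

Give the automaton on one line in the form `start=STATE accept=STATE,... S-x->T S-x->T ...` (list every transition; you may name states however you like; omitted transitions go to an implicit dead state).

start=s0 accept=s11,s15,s16,s19 s0-p->s1 s0-q->s2 s1-p->s3 s1-q->s4 s2-p->s5 s2-q->s6 s3-p->s7 s3-q->s8 s4-p->s9 s4-q->s10 s5-p->s3 s5-q->s4 s6-p->s5 s6-q->s6 s7-p->s11 s7-q->s12 s8-p->s13 s8-q->s14 s9-p->s7 s9-q->s8 s10-p->s9 s10-q->s10 s11-p->s15 s11-q->s16 s12-p->s17 s12-q->s18 s13-p->s11 s13-q->s12 s14-p->s13 s14-q->s14 s15-p->s15 s15-q->s19 s16-p->s20 s16-q->s21 s17-p->s15 s17-q->s16 s18-p->s17 s18-q->s18 s19-p->s20 s19-q->s22 s20-p->s15 s20-q->s19 s21-p->s20 s21-q->s21 s22-p->s20 s22-q->s22

Build one automaton per condition and run them in lockstep. The first has 6 states tracking the count of `p`s, saturating at 5; the second has 7 states tracking the last 2 symbols read. A product state is a pair (one from each), accepting exactly when both do.
          p    q  
>  s0     s1   s2 
   s1     s3   s4 
   s2     s5   s6 
   s3     s7   s8 
   s4     s9  s10 
   s5     s3   s4 
   s6     s5   s6 
   s7    s11  s12 
   s8    s13  s14 
   s9     s7   s8 
   s10    s9  s10 
 * s11   s15  s16 
   s12   s17  s18 
   s13   s11  s12 
   s14   s13  s14 
 * s15   s15  s19 
 * s16   s20  s21 
   s17   s15  s16 
   s18   s17  s18 
 * s19   s20  s22 
   s20   s15  s19 
   s21   s20  s21 
   s22   s20  s22 
(> = start, * = accepting)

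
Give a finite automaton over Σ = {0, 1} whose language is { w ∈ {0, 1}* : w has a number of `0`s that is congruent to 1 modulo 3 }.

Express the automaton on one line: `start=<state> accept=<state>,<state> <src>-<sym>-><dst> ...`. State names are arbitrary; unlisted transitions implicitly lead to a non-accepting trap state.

Keep the running count of `0`s modulo 3: each `0` advances along the cycle q0 → q1 → q2 → q0 while other symbols loop. Accept at q1.
With 3 states:
        0   1  
>  q0   q1  q0 
 * q1   q2  q1 
   q2   q0  q2 
(> = start, * = accepting)

start=q0 accept=q1 q0-0->q1 q0-1->q0 q1-0->q2 q1-1->q1 q2-0->q0 q2-1->q2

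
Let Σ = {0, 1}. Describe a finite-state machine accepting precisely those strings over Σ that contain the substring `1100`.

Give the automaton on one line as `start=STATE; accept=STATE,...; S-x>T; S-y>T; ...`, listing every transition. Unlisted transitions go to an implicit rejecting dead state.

Track how much of `1100` has been matched so far: state s0 is no progress, s4 is the absorbing accept state reached once `1100` has occurred. Intermediate states record partial matches; on a mismatch, fall back to the longest reusable overlap.
        0   1  
>  s0   s0  s1 
   s1   s0  s2 
   s2   s3  s2 
   s3   s4  s1 
 * s4   s4  s4 
(> = start, * = accepting)

start=s0; accept=s4; s0-0>s0; s0-1>s1; s1-0>s0; s1-1>s2; s2-0>s3; s2-1>s2; s3-0>s4; s3-1>s1; s4-0>s4; s4-1>s4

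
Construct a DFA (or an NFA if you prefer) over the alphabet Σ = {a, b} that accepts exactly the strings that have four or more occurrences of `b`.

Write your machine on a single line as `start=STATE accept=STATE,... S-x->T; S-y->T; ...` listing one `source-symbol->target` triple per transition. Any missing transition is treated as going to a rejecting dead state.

Only the number of `b`s matters, and only up to 5. Make a chain s0 → s1 → s2 → s3 → s4 → s5 advanced by each `b` (with s5 absorbing); every other symbol self-loops. The accepting set is {s4, s5}.
6 states suffice.
        a   b  
>  s0   s0  s1 
   s1   s1  s2 
   s2   s2  s3 
   s3   s3  s4 
 * s4   s4  s5 
 * s5   s5  s5 
(> = start, * = accepting)

start=s0; accept=s4,s5; s0-a->s0; s0-b->s1; s1-a->s1; s1-b->s2; s2-a->s2; s2-b->s3; s3-a->s3; s3-b->s4; s4-a->s4; s4-b->s5; s5-a->s5; s5-b->s5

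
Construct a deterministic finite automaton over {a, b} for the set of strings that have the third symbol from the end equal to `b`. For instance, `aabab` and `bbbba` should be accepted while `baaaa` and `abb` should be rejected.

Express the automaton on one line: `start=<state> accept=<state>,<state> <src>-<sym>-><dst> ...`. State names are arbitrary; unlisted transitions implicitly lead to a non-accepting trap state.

start=S0 accept=S11,S12,S13,S14 S0-a->S1 S0-b->S2 S1-a->S3 S1-b->S4 S2-a->S5 S2-b->S6 S3-a->S7 S3-b->S8 S4-a->S9 S4-b->S10 S5-a->S11 S5-b->S12 S6-a->S13 S6-b->S14 S7-a->S7 S7-b->S8 S8-a->S9 S8-b->S10 S9-a->S11 S9-b->S12 S10-a->S13 S10-b->S14 S11-a->S7 S11-b->S8 S12-a->S9 S12-b->S10 S13-a->S11 S13-b->S12 S14-a->S13 S14-b->S14

A DFA must remember the last 3 symbols (since which symbol is third-to-last isn't known until the input ends). Use one state per possible window of the last ≤3 symbols; accept from those whose window starts with `b`.
          a    b  
>  S0     S1   S2 
   S1     S3   S4 
   S2     S5   S6 
   S3     S7   S8 
   S4     S9  S10 
   S5    S11  S12 
   S6    S13  S14 
   S7     S7   S8 
   S8     S9  S10 
   S9    S11  S12 
   S10   S13  S14 
 * S11    S7   S8 
 * S12    S9  S10 
 * S13   S11  S12 
 * S14   S13  S14 
(> = start, * = accepting)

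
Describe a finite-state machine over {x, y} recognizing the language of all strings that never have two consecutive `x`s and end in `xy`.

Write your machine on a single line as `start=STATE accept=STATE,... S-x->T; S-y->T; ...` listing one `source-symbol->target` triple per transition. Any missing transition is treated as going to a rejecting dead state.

start=A; accept=D; A-x->B; A-y->A; B-x->C; B-y->D; C-x->C; C-y->C; D-x->B; D-y->A

Run two small machines in parallel and take their product. The first has 3 states tracking partial matches of the forbidden pattern `xx`; the second has 3 states tracking how much of the suffix `xy` has currently been matched. A product state is a pair (one from each), accepting exactly when both do. After merging equivalent states the machine shrinks.
With 4 states:
       x  y 
>  A   B  A 
   B   C  D 
   C   C  C 
 * D   B  A 
(> = start, * = accepting)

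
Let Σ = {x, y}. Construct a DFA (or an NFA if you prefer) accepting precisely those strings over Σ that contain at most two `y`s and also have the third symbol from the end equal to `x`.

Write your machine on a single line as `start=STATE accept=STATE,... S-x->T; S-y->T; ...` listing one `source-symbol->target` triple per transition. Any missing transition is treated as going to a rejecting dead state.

start=q0; accept=q7,q8,q9,q10,q15,q16,q17,q19; q0-x->q1; q0-y->q2; q1-x->q3; q1-y->q4; q2-x->q5; q2-y->q6; q3-x->q7; q3-y->q8; q4-x->q9; q4-y->q10; q5-x->q11; q5-y->q12; q6-x->q13; q6-y->q14; q7-x->q7; q7-y->q8; q8-x->q9; q8-y->q10; q9-x->q11; q9-y->q12; q10-x->q13; q10-y->q14; q11-x->q15; q11-y->q16; q12-x->q17; q12-y->q14; q13-x->q18; q13-y->q14; q14-x->q14; q14-y->q14; q15-x->q15; q15-y->q16; q16-x->q17; q16-y->q14; q17-x->q18; q17-y->q14; q18-x->q19; q18-y->q14; q19-x->q19; q19-y->q14

Handle the two conditions separately and then intersect. The first has 4 states tracking the count of `y`s, saturating at 3; the second has 15 states tracking the last 3 symbols read. A product state is a pair (one from each), accepting exactly when both do. After merging equivalent states the machine shrinks.
20 states suffice.
          x    y  
>  q0     q1   q2 
   q1     q3   q4 
   q2     q5   q6 
   q3     q7   q8 
   q4     q9  q10 
   q5    q11  q12 
   q6    q13  q14 
 * q7     q7   q8 
 * q8     q9  q10 
 * q9    q11  q12 
 * q10   q13  q14 
   q11   q15  q16 
   q12   q17  q14 
   q13   q18  q14 
   q14   q14  q14 
 * q15   q15  q16 
 * q16   q17  q14 
 * q17   q18  q14 
   q18   q19  q14 
 * q19   q19  q14 
(> = start, * = accepting)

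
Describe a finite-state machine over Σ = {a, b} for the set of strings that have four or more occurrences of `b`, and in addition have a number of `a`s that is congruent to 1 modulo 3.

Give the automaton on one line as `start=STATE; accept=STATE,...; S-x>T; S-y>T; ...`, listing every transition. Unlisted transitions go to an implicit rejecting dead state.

Run two small machines in parallel and take their product. One (6 states) tracks the count of `b`s, saturating at 5; the other (3 states) tracks the count of `a`s modulo 3. Each combined state is a pair, one component from each; accept when both components accept. After merging equivalent states the machine shrinks.
          a    b  
>  s0     s1   s2 
   s1     s3   s4 
   s2     s4   s5 
   s3     s0   s6 
   s4     s6   s7 
   s5     s7   s8 
   s6     s2   s9 
   s7     s9  s10 
   s8    s10  s11 
   s9     s5  s12 
   s10   s12  s13 
   s11   s13  s11 
   s12    s8  s14 
 * s13   s14  s13 
   s14   s11  s14 
(> = start, * = accepting)

start=s0; accept=s13; s0-a>s1; s0-b>s2; s1-a>s3; s1-b>s4; s2-a>s4; s2-b>s5; s3-a>s0; s3-b>s6; s4-a>s6; s4-b>s7; s5-a>s7; s5-b>s8; s6-a>s2; s6-b>s9; s7-a>s9; s7-b>s10; s8-a>s10; s8-b>s11; s9-a>s5; s9-b>s12; s10-a>s12; s10-b>s13; s11-a>s13; s11-b>s11; s12-a>s8; s12-b>s14; s13-a>s14; s13-b>s13; s14-a>s11; s14-b>s14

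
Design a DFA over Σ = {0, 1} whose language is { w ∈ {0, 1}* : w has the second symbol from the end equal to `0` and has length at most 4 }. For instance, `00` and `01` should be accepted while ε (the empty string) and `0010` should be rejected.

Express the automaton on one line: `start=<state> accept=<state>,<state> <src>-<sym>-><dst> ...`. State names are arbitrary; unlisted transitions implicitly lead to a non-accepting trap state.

Build one automaton per condition and run them in lockstep. The first has 7 states tracking the last 2 symbols read; the second has 6 states tracking the input length, saturating at 5. A product state is a pair (one from each), accepting exactly when both do. Minimizing collapses redundant product states.
An 11-state machine:
          0    1  
>  q0     q1   q2 
   q1     q3   q4 
   q2     q5   q6 
 * q3     q7   q8 
 * q4     q9  q10 
   q5     q7   q8 
   q6     q9  q10 
 * q7     q8   q8 
 * q8    q10  q10 
   q9     q8   q8 
   q10   q10  q10 
(> = start, * = accepting)

start=q0 accept=q3,q4,q7,q8 q0-0->q1 q0-1->q2 q1-0->q3 q1-1->q4 q2-0->q5 q2-1->q6 q3-0->q7 q3-1->q8 q4-0->q9 q4-1->q10 q5-0->q7 q5-1->q8 q6-0->q9 q6-1->q10 q7-0->q8 q7-1->q8 q8-0->q10 q8-1->q10 q9-0->q8 q9-1->q8 q10-0->q10 q10-1->q10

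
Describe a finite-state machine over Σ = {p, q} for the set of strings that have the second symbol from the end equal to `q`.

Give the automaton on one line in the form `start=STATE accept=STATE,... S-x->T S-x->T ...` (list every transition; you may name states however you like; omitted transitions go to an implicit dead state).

A DFA must remember the last 2 symbols (since which symbol is second-to-last isn't known until the input ends). Use one state per possible window of the last ≤2 symbols; accept from those whose window starts with `q`.
7 states suffice.
        p   q  
>  s0   s1  s2 
   s1   s3  s4 
   s2   s5  s6 
   s3   s3  s4 
   s4   s5  s6 
 * s5   s3  s4 
 * s6   s5  s6 
(> = start, * = accepting)

start=s0 accept=s5,s6 s0-p->s1 s0-q->s2 s1-p->s3 s1-q->s4 s2-p->s5 s2-q->s6 s3-p->s3 s3-q->s4 s4-p->s5 s4-q->s6 s5-p->s3 s5-q->s4 s6-p->s5 s6-q->s6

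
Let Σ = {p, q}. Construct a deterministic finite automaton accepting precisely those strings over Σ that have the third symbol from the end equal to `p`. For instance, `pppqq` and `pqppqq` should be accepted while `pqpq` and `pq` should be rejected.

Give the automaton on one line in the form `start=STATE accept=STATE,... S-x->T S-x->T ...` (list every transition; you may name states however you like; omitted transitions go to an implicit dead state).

start=S0 accept=S7,S8,S9,S10 S0-p->S1 S0-q->S2 S1-p->S3 S1-q->S4 S2-p->S5 S2-q->S6 S3-p->S7 S3-q->S8 S4-p->S9 S4-q->S10 S5-p->S11 S5-q->S12 S6-p->S13 S6-q->S14 S7-p->S7 S7-q->S8 S8-p->S9 S8-q->S10 S9-p->S11 S9-q->S12 S10-p->S13 S10-q->S14 S11-p->S7 S11-q->S8 S12-p->S9 S12-q->S10 S13-p->S11 S13-q->S12 S14-p->S13 S14-q->S14

Because acceptance depends on a position counted from the end, the machine has to buffer the most recent 3 symbols. Make each state the string of the last up-to-3 symbols read; on input `x` shift the window left and append `x`. Accept when the buffered window has length 3 and begins with `p`.
With 15 states:
          p    q  
>  S0     S1   S2 
   S1     S3   S4 
   S2     S5   S6 
   S3     S7   S8 
   S4     S9  S10 
   S5    S11  S12 
   S6    S13  S14 
 * S7     S7   S8 
 * S8     S9  S10 
 * S9    S11  S12 
 * S10   S13  S14 
   S11    S7   S8 
   S12    S9  S10 
   S13   S11  S12 
   S14   S13  S14 
(> = start, * = accepting)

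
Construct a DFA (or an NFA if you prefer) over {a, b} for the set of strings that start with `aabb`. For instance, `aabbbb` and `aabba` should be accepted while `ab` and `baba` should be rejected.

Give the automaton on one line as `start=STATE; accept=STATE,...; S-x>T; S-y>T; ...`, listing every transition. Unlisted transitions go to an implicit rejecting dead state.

start=S0; accept=S4; S0-a>S1; S0-b>S5; S1-a>S2; S1-b>S5; S2-a>S5; S2-b>S3; S3-a>S5; S3-b>S4; S4-a>S4; S4-b>S4; S5-a>S5; S5-b>S5

Check the first 4 symbols one by one: S0 through S3 record how many have matched `aabb` so far; any wrong symbol goes to the dead state S5. After all 4 match we enter the accepting sink S4.
A 6-state machine:
        a   b  
>  S0   S1  S5 
   S1   S2  S5 
   S2   S5  S3 
   S3   S5  S4 
 * S4   S4  S4 
   S5   S5  S5 
(> = start, * = accepting)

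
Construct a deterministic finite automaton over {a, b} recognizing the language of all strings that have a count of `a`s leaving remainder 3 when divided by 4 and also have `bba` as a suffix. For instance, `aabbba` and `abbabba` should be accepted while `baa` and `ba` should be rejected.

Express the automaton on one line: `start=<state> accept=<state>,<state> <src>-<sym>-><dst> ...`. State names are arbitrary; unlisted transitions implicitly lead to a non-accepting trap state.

Run two small machines in parallel and take their product. The first has 4 states tracking the count of `a`s modulo 4; the second has 4 states tracking how much of the suffix `bba` has currently been matched. A product state is a pair (one from each), accepting exactly when both do. Equivalent product states are then merged.
With 7 states:
        a   b  
>  S0   S1  S0 
   S1   S2  S1 
   S2   S3  S4 
   S3   S0  S3 
   S4   S3  S5 
   S5   S6  S5 
 * S6   S0  S3 
(> = start, * = accepting)

start=S0 accept=S6 S0-a->S1 S0-b->S0 S1-a->S2 S1-b->S1 S2-a->S3 S2-b->S4 S3-a->S0 S3-b->S3 S4-a->S3 S4-b->S5 S5-a->S6 S5-b->S5 S6-a->S0 S6-b->S3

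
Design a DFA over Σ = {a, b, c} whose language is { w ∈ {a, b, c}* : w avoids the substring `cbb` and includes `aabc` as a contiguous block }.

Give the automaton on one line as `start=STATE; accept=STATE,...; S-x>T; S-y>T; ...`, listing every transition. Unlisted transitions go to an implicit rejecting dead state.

start=s0; accept=s7,s8,s9; s0-a>s1; s0-b>s0; s0-c>s2; s1-a>s3; s1-b>s0; s1-c>s2; s2-a>s1; s2-b>s4; s2-c>s2; s3-a>s3; s3-b>s5; s3-c>s2; s4-a>s1; s4-b>s6; s4-c>s2; s5-a>s1; s5-b>s0; s5-c>s7; s6-a>s6; s6-b>s6; s6-c>s6; s7-a>s8; s7-b>s9; s7-c>s7; s8-a>s8; s8-b>s8; s8-c>s7; s9-a>s8; s9-b>s6; s9-c>s7

Handle the two conditions separately and then intersect. One (4 states) tracks partial matches of the forbidden pattern `cbb`; the other (5 states) tracks whether and how much of `aabc` has been seen. Each combined state is a pair, one component from each; accept when both components accept. Equivalent product states are then merged.
With 10 states:
        a   b   c  
>  s0   s1  s0  s2 
   s1   s3  s0  s2 
   s2   s1  s4  s2 
   s3   s3  s5  s2 
   s4   s1  s6  s2 
   s5   s1  s0  s7 
   s6   s6  s6  s6 
 * s7   s8  s9  s7 
 * s8   s8  s8  s7 
 * s9   s8  s6  s7 
(> = start, * = accepting)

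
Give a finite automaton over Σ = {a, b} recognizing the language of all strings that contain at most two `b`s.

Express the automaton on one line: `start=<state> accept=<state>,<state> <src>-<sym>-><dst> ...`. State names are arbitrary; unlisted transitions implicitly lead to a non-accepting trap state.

Only the number of `b`s matters, and only up to 3. Make a chain q0 → q1 → q2 → q3 advanced by each `b` (with q3 absorbing); every other symbol self-loops. The accepting set is {q0, q1, q2}.
With 4 states:
        a   b  
>* q0   q0  q1 
 * q1   q1  q2 
 * q2   q2  q3 
   q3   q3  q3 
(> = start, * = accepting)

start=q0 accept=q0,q1,q2 q0-a->q0 q0-b->q1 q1-a->q1 q1-b->q2 q2-a->q2 q2-b->q3 q3-a->q3 q3-b->q3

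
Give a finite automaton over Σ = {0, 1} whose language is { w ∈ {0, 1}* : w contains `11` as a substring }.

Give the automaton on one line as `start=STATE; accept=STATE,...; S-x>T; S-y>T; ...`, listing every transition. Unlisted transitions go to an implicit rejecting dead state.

States q0..q1 record the length of the longest prefix of `11` that matches the current input suffix. Reaching q2 means `11` has been seen, and we stay there forever. Accept from q2.
A 3-state machine:
        0   1  
>  q0   q0  q1 
   q1   q0  q2 
 * q2   q2  q2 
(> = start, * = accepting)

start=q0; accept=q2; q0-0>q0; q0-1>q1; q1-0>q0; q1-1>q2; q2-0>q2; q2-1>q2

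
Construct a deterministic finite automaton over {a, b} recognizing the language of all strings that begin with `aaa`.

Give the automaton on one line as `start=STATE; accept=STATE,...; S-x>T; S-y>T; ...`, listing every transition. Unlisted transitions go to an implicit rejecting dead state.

Walk along `aaa` while the input agrees: from s0 take `a` to s1, and so on. Any deviation drops to the rejecting sink s4. Once s3 is reached the prefix is confirmed and every continuation is accepted.
5 states suffice.
        a   b  
>  s0   s1  s4 
   s1   s2  s4 
   s2   s3  s4 
 * s3   s3  s3 
   s4   s4  s4 
(> = start, * = accepting)

start=s0; accept=s3; s0-a>s1; s0-b>s4; s1-a>s2; s1-b>s4; s2-a>s3; s2-b>s4; s3-a>s3; s3-b>s3; s4-a>s4; s4-b>s4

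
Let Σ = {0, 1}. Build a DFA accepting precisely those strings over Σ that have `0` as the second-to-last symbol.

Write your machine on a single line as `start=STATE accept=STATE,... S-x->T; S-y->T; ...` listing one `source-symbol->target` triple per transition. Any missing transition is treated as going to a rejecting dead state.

A DFA must remember the last 2 symbols (since which symbol is second-to-last isn't known until the input ends). Use one state per possible window of the last ≤2 symbols; accept from those whose window starts with `0`.
       0  1 
>  A   B  C 
   B   D  E 
   C   F  G 
 * D   D  E 
 * E   F  G 
   F   D  E 
   G   F  G 
(> = start, * = accepting)

start=A; accept=D,E; A-0->B; A-1->C; B-0->D; B-1->E; C-0->F; C-1->G; D-0->D; D-1->E; E-0->F; E-1->G; F-0->D; F-1->E; G-0->F; G-1->G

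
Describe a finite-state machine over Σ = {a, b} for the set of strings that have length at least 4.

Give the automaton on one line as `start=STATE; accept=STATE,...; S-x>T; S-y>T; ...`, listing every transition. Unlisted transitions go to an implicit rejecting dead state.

Count input length up to 5: every symbol moves from q0 toward q5, which means 'more than 4' and absorbs. Accept from {q4, q5}.
6 states suffice.
        a   b  
>  q0   q1  q1 
   q1   q2  q2 
   q2   q3  q3 
   q3   q4  q4 
 * q4   q5  q5 
 * q5   q5  q5 
(> = start, * = accepting)

start=q0; accept=q4,q5; q0-a>q1; q0-b>q1; q1-a>q2; q1-b>q2; q2-a>q3; q2-b>q3; q3-a>q4; q3-b>q4; q4-a>q5; q4-b>q5; q5-a>q5; q5-b>q5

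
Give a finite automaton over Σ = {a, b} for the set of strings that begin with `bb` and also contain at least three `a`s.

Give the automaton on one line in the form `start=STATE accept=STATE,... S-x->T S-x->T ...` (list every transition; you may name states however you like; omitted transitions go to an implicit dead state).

Run two small machines in parallel and take their product. One (4 states) tracks whether the input so far still matches the prefix `bb`; the other (5 states) tracks the count of `a`s, saturating at 4. Each combined state is a pair, one component from each; accept when both components accept.
11 states suffice.
          a    b  
>  S0     S1   S2 
   S1     S3   S1 
   S2     S1   S4 
   S3     S5   S3 
   S4     S6   S4 
   S5     S7   S5 
   S6     S8   S6 
   S7     S7   S7 
   S8     S9   S8 
 * S9    S10   S9 
 * S10   S10  S10 
(> = start, * = accepting)

start=S0 accept=S9,S10 S0-a->S1 S0-b->S2 S1-a->S3 S1-b->S1 S2-a->S1 S2-b->S4 S3-a->S5 S3-b->S3 S4-a->S6 S4-b->S4 S5-a->S7 S5-b->S5 S6-a->S8 S6-b->S6 S7-a->S7 S7-b->S7 S8-a->S9 S8-b->S8 S9-a->S10 S9-b->S9 S10-a->S10 S10-b->S10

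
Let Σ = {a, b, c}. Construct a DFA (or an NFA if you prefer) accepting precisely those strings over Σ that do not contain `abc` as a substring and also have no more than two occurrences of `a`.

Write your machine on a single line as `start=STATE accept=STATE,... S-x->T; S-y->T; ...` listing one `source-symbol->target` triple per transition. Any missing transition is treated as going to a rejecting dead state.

start=S0; accept=S0,S1,S2,S3,S4,S6,S7; S0-a->S1; S0-b->S0; S0-c->S0; S1-a->S2; S1-b->S3; S1-c->S4; S2-a->S5; S2-b->S6; S2-c->S7; S3-a->S2; S3-b->S4; S3-c->S8; S4-a->S2; S4-b->S4; S4-c->S4; S5-a->S5; S5-b->S9; S5-c->S10; S6-a->S5; S6-b->S7; S6-c->S11; S7-a->S5; S7-b->S7; S7-c->S7; S8-a->S11; S8-b->S8; S8-c->S8; S9-a->S5; S9-b->S10; S9-c->S12; S10-a->S5; S10-b->S10; S10-c->S10; S11-a->S12; S11-b->S11; S11-c->S11; S12-a->S12; S12-b->S12; S12-c->S12

Handle the two conditions separately and then intersect. One (4 states) tracks partial matches of the forbidden pattern `abc`; the other (4 states) tracks the count of `a`s, saturating at 3. Each combined state is a pair, one component from each; accept when both components accept.
A 13-state machine:
          a    b    c  
>* S0     S1   S0   S0 
 * S1     S2   S3   S4 
 * S2     S5   S6   S7 
 * S3     S2   S4   S8 
 * S4     S2   S4   S4 
   S5     S5   S9  S10 
 * S6     S5   S7  S11 
 * S7     S5   S7   S7 
   S8    S11   S8   S8 
   S9     S5  S10  S12 
   S10    S5  S10  S10 
   S11   S12  S11  S11 
   S12   S12  S12  S12 
(> = start, * = accepting)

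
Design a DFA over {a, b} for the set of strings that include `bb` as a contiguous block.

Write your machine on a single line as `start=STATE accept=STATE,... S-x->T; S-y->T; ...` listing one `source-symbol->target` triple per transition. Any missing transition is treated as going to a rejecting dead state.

Track how much of `bb` has been matched so far: state q0 is no progress, q2 is the absorbing accept state reached once `bb` has occurred. Intermediate states record partial matches; on a mismatch, fall back to the longest reusable overlap.
3 states suffice.
        a   b  
>  q0   q0  q1 
   q1   q0  q2 
 * q2   q2  q2 
(> = start, * = accepting)

start=q0; accept=q2; q0-a->q0; q0-b->q1; q1-a->q0; q1-b->q2; q2-a->q2; q2-b->q2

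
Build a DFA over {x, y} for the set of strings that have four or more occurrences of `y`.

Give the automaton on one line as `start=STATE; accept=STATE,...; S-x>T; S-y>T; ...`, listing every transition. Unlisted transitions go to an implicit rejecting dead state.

Count `y`s, saturating at 5: states q0 through q4 mean 0 through 4 `y`s seen; q5 means more than 4. Each `y` increments (capped at q5); other symbols loop. Accept from {q4, q5}.
6 states suffice.
        x   y  
>  q0   q0  q1 
   q1   q1  q2 
   q2   q2  q3 
   q3   q3  q4 
 * q4   q4  q5 
 * q5   q5  q5 
(> = start, * = accepting)

start=q0; accept=q4,q5; q0-x>q0; q0-y>q1; q1-x>q1; q1-y>q2; q2-x>q2; q2-y>q3; q3-x>q3; q3-y>q4; q4-x>q4; q4-y>q5; q5-x>q5; q5-y>q5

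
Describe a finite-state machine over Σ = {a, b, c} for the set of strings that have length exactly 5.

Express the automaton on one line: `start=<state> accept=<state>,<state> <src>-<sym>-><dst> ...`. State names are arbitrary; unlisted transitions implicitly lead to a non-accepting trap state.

start=S0 accept=S5 S0-a->S1 S0-b->S1 S0-c->S1 S1-a->S2 S1-b->S2 S1-c->S2 S2-a->S3 S2-b->S3 S2-c->S3 S3-a->S4 S3-b->S4 S3-c->S4 S4-a->S5 S4-b->S5 S4-c->S5 S5-a->S6 S5-b->S6 S5-c->S6 S6-a->S6 S6-b->S6 S6-c->S6

Count input length up to 6: every symbol moves from S0 toward S6, which means 'more than 5' and absorbs. Accept from {S5}.
With 7 states:
        a   b   c  
>  S0   S1  S1  S1 
   S1   S2  S2  S2 
   S2   S3  S3  S3 
   S3   S4  S4  S4 
   S4   S5  S5  S5 
 * S5   S6  S6  S6 
   S6   S6  S6  S6 
(> = start, * = accepting)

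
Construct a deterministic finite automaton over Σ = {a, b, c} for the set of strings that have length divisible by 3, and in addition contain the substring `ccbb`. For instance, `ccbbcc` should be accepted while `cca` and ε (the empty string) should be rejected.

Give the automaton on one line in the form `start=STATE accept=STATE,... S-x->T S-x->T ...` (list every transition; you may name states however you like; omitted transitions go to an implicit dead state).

Build one automaton per condition and run them in lockstep. The first has 3 states tracking the input length modulo 3; the second has 5 states tracking whether and how much of `ccbb` has been seen. A product state is a pair (one from each), accepting exactly when both do.
With 15 states:
          a    b    c  
>  q0     q1   q1   q2 
   q1     q3   q3   q4 
   q2     q3   q3   q5 
   q3     q0   q0   q6 
   q4     q0   q0   q7 
   q5     q0   q8   q7 
   q6     q1   q1   q9 
   q7     q1  q10   q9 
   q8     q1  q11   q2 
   q9     q3  q12   q5 
   q10    q3  q13   q4 
   q11   q13  q13  q13 
   q12    q0  q14   q6 
   q13   q14  q14  q14 
 * q14   q11  q11  q11 
(> = start, * = accepting)

start=q0 accept=q14 q0-a->q1 q0-b->q1 q0-c->q2 q1-a->q3 q1-b->q3 q1-c->q4 q2-a->q3 q2-b->q3 q2-c->q5 q3-a->q0 q3-b->q0 q3-c->q6 q4-a->q0 q4-b->q0 q4-c->q7 q5-a->q0 q5-b->q8 q5-c->q7 q6-a->q1 q6-b->q1 q6-c->q9 q7-a->q1 q7-b->q10 q7-c->q9 q8-a->q1 q8-b->q11 q8-c->q2 q9-a->q3 q9-b->q12 q9-c->q5 q10-a->q3 q10-b->q13 q10-c->q4 q11-a->q13 q11-b->q13 q11-c->q13 q12-a->q0 q12-b->q14 q12-c->q6 q13-a->q14 q13-b->q14 q13-c->q14 q14-a->q11 q14-b->q11 q14-c->q11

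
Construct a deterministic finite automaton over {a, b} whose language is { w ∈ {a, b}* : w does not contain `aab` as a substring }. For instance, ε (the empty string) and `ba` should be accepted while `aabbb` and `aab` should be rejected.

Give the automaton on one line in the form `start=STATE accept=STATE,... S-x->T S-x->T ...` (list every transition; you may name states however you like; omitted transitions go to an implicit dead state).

start=q0 accept=q0,q1,q2 q0-a->q1 q0-b->q0 q1-a->q2 q1-b->q0 q2-a->q2 q2-b->q3 q3-a->q3 q3-b->q3

Track partial matches of the forbidden pattern `aab`. State q3 is a dead state reached once `aab` has occurred; every other state accepts. q0 means no part of `aab` is currently matched.
With 4 states:
        a   b  
>* q0   q1  q0 
 * q1   q2  q0 
 * q2   q2  q3 
   q3   q3  q3 
(> = start, * = accepting)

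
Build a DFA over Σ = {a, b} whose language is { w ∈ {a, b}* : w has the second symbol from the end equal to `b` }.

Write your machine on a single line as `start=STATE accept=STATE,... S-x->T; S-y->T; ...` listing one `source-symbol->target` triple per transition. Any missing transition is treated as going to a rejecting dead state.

A DFA must remember the last 2 symbols (since which symbol is second-to-last isn't known until the input ends). Use one state per possible window of the last ≤2 symbols; accept from those whose window starts with `b`.
A 7-state machine:
        a   b  
>  S0   S1  S2 
   S1   S3  S4 
   S2   S5  S6 
   S3   S3  S4 
   S4   S5  S6 
 * S5   S3  S4 
 * S6   S5  S6 
(> = start, * = accepting)

start=S0; accept=S5,S6; S0-a->S1; S0-b->S2; S1-a->S3; S1-b->S4; S2-a->S5; S2-b->S6; S3-a->S3; S3-b->S4; S4-a->S5; S4-b->S6; S5-a->S3; S5-b->S4; S6-a->S5; S6-b->S6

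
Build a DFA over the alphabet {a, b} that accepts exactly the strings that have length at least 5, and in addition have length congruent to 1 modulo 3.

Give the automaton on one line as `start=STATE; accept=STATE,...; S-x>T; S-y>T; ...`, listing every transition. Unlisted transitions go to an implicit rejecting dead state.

start=s0; accept=s7; s0-a>s1; s0-b>s1; s1-a>s2; s1-b>s2; s2-a>s3; s2-b>s3; s3-a>s4; s3-b>s4; s4-a>s5; s4-b>s5; s5-a>s6; s5-b>s6; s6-a>s7; s6-b>s7; s7-a>s5; s7-b>s5

Run two small machines in parallel and take their product. One (7 states) tracks the input length, saturating at 6; the other (3 states) tracks the input length modulo 3. Each combined state is a pair, one component from each; accept when both components accept. Equivalent product states are then merged.
        a   b  
>  s0   s1  s1 
   s1   s2  s2 
   s2   s3  s3 
   s3   s4  s4 
   s4   s5  s5 
   s5   s6  s6 
   s6   s7  s7 
 * s7   s5  s5 
(> = start, * = accepting)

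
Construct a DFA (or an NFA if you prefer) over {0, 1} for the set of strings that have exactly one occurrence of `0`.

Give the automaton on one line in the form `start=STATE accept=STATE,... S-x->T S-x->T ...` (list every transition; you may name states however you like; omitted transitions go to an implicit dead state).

Only the number of `0`s matters, and only up to 2. Make a chain A → B → C advanced by each `0` (with C absorbing); every other symbol self-loops. The accepting set is {B}.
3 states suffice.
       0  1 
>  A   B  A 
 * B   C  B 
   C   C  C 
(> = start, * = accepting)

start=A accept=B A-0->B A-1->A B-0->C B-1->B C-0->C C-1->C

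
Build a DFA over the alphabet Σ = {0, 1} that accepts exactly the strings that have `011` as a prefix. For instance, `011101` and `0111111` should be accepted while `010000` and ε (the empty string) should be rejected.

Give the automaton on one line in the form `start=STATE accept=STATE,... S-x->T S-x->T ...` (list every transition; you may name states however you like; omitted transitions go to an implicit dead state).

start=s0 accept=s3 s0-0->s1 s0-1->s4 s1-0->s4 s1-1->s2 s2-0->s4 s2-1->s3 s3-0->s3 s3-1->s3 s4-0->s4 s4-1->s4

Check the first 3 symbols one by one: s0 through s2 record how many have matched `011` so far; any wrong symbol goes to the dead state s4. After all 3 match we enter the accepting sink s3.
With 5 states:
        0   1  
>  s0   s1  s4 
   s1   s4  s2 
   s2   s4  s3 
 * s3   s3  s3 
   s4   s4  s4 
(> = start, * = accepting)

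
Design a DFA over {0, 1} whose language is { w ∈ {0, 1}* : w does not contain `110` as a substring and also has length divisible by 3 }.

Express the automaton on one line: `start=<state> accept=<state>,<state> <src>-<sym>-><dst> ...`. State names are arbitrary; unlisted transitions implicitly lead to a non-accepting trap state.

Build one automaton per condition and run them in lockstep. The first has 4 states tracking partial matches of the forbidden pattern `110`; the second has 3 states tracking the input length modulo 3. A product state is a pair (one from each), accepting exactly when both do.
          0    1  
>* S0     S1   S2 
   S1     S3   S4 
   S2     S3   S5 
   S3     S0   S6 
   S4     S0   S7 
   S5     S8   S7 
 * S6     S1   S9 
 * S7    S10   S9 
   S8    S10  S10 
   S9    S11   S5 
   S10   S11  S11 
   S11    S8   S8 
(> = start, * = accepting)

start=S0 accept=S0,S6,S7 S0-0->S1 S0-1->S2 S1-0->S3 S1-1->S4 S2-0->S3 S2-1->S5 S3-0->S0 S3-1->S6 S4-0->S0 S4-1->S7 S5-0->S8 S5-1->S7 S6-0->S1 S6-1->S9 S7-0->S10 S7-1->S9 S8-0->S10 S8-1->S10 S9-0->S11 S9-1->S5 S10-0->S11 S10-1->S11 S11-0->S8 S11-1->S8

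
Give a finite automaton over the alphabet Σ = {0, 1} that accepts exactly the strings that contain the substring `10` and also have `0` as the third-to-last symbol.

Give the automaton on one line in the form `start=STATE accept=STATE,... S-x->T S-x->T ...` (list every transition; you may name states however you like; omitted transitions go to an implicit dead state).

start=q0 accept=q9,q15,q16,q17 q0-0->q1 q0-1->q2 q1-0->q3 q1-1->q4 q2-0->q5 q2-1->q6 q3-0->q7 q3-1->q8 q4-0->q9 q4-1->q10 q5-0->q11 q5-1->q12 q6-0->q13 q6-1->q14 q7-0->q7 q7-1->q8 q8-0->q9 q8-1->q10 q9-0->q11 q9-1->q12 q10-0->q13 q10-1->q14 q11-0->q15 q11-1->q16 q12-0->q9 q12-1->q17 q13-0->q11 q13-1->q12 q14-0->q13 q14-1->q14 q15-0->q15 q15-1->q16 q16-0->q9 q16-1->q17 q17-0->q13 q17-1->q18 q18-0->q13 q18-1->q18

Run two small machines in parallel and take their product. One (3 states) tracks whether and how much of `10` has been seen; the other (15 states) tracks the last 3 symbols read. Each combined state is a pair, one component from each; accept when both components accept.
19 states suffice.
          0    1  
>  q0     q1   q2 
   q1     q3   q4 
   q2     q5   q6 
   q3     q7   q8 
   q4     q9  q10 
   q5    q11  q12 
   q6    q13  q14 
   q7     q7   q8 
   q8     q9  q10 
 * q9    q11  q12 
   q10   q13  q14 
   q11   q15  q16 
   q12    q9  q17 
   q13   q11  q12 
   q14   q13  q14 
 * q15   q15  q16 
 * q16    q9  q17 
 * q17   q13  q18 
   q18   q13  q18 
(> = start, * = accepting)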